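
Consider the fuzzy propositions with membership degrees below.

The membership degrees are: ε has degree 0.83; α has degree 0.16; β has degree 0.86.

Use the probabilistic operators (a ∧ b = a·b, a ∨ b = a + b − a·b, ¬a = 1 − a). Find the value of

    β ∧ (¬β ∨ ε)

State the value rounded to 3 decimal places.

0.734

¬β = 1 − 0.8600 = 0.1400
¬β ∨ ε = a + b − a·b on (0.1400, 0.8300) = 0.8538
β ∧ (¬β ∨ ε) = a·b on (0.8600, 0.8538) = 0.7343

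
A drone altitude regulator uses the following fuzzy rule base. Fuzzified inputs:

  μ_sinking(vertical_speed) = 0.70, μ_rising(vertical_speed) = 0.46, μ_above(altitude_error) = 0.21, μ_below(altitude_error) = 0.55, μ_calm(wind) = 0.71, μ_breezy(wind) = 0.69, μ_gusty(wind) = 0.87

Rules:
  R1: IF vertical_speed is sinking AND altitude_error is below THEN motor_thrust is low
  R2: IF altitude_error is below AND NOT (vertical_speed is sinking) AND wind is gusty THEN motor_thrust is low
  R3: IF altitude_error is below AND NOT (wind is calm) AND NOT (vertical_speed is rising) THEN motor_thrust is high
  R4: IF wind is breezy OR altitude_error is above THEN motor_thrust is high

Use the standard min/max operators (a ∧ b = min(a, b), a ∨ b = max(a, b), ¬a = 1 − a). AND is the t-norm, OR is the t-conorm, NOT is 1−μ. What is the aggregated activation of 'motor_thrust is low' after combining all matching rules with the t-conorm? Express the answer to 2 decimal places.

R1: sinking=0.70, below=0.55; AND[min(a, b)] → w = 0.55
R2: below=0.55, ¬sinking=1−0.70=0.30, gusty=0.87; AND[min(a, b)] → w = 0.30
R3: below=0.55, ¬calm=1−0.71=0.29, ¬rising=1−0.46=0.54; AND[min(a, b)] → w = 0.29
R4: breezy=0.69, above=0.21; OR[max(a, b)] → w = 0.69
Rules with consequent 'low': {R1, R2} → strengths 0.55, 0.30
Aggregate via t-conorm [max(a, b)]: 0.55

0.55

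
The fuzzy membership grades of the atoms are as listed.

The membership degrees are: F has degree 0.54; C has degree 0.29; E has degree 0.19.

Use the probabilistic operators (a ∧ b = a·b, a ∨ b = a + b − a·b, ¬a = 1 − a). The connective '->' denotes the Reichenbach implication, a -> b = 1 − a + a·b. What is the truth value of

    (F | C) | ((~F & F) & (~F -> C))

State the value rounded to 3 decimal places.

F | C = a + b − a·b on (0.5400, 0.2900) = 0.6734
~F = 1 − 0.5400 = 0.4600
~F & F = a·b on (0.4600, 0.5400) = 0.2484
~F = 1 − 0.5400 = 0.4600
~F -> C  [Reichenbach: 1 − a + a·b] with a=0.4600, b=0.2900 → 0.6734
(~F & F) & (~F -> C) = a·b on (0.2484, 0.6734) = 0.1673
(F | C) | ((~F & F) & (~F -> C)) = a + b − a·b on (0.6734, 0.1673) = 0.7280

0.728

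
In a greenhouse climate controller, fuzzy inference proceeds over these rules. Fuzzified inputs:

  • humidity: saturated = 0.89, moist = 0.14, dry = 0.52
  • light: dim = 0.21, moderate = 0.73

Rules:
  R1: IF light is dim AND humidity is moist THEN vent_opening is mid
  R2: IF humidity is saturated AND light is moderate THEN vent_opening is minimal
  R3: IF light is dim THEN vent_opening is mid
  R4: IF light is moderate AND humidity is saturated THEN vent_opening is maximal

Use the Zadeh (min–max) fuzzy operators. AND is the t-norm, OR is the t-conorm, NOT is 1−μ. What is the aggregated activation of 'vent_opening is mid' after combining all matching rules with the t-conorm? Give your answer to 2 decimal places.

R1: dim=0.21, moist=0.14; AND[min(a, b)] → w = 0.14
R2: saturated=0.89, moderate=0.73; AND[min(a, b)] → w = 0.73
R3: dim=0.21 → w = 0.21
R4: moderate=0.73, saturated=0.89; AND[min(a, b)] → w = 0.73
Rules with consequent 'mid': {R1, R3} → strengths 0.14, 0.21
Aggregate via t-conorm [max(a, b)]: 0.21

0.21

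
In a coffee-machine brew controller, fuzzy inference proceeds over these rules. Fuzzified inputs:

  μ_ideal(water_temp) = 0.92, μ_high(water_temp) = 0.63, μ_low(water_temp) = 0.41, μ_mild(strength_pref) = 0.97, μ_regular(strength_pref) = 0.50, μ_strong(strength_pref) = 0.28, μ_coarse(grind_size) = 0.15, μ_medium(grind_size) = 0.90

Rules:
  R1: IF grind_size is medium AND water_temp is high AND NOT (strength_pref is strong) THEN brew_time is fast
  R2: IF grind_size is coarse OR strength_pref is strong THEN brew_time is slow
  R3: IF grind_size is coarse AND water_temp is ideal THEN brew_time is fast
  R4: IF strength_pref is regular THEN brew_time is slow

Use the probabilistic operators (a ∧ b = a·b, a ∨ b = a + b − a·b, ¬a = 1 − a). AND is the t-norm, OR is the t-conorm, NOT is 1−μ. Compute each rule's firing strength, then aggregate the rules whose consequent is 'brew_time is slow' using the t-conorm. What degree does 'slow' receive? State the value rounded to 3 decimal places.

R1: medium=0.90, high=0.63, ¬strong=1−0.28=0.72; AND[a·b] → w = 0.4082
R2: coarse=0.15, strong=0.28; OR[a + b − a·b] → w = 0.3880
R3: coarse=0.15, ideal=0.92; AND[a·b] → w = 0.1380
R4: regular=0.50 → w = 0.5000
Rules with consequent 'slow': {R2, R4} → strengths 0.3880, 0.5000
Aggregate via t-conorm [a + b − a·b]: 0.6940

0.694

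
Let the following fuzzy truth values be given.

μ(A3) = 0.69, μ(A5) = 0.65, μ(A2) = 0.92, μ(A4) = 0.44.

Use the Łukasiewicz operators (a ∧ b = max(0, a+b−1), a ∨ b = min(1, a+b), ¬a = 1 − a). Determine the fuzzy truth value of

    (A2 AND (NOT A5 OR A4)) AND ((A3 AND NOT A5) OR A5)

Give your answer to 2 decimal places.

NOT A5 = 1 − 0.65 = 0.35
NOT A5 OR A4 = min(1, a+b) on (0.35, 0.44) = 0.79
A2 AND (NOT A5 OR A4) = max(0, a+b−1) on (0.92, 0.79) = 0.71
NOT A5 = 1 − 0.65 = 0.35
A3 AND NOT A5 = max(0, a+b−1) on (0.69, 0.35) = 0.04
(A3 AND NOT A5) OR A5 = min(1, a+b) on (0.04, 0.65) = 0.69
(A2 AND (NOT A5 OR A4)) AND ((A3 AND NOT A5) OR A5) = max(0, a+b−1) on (0.71, 0.69) = 0.40

0.40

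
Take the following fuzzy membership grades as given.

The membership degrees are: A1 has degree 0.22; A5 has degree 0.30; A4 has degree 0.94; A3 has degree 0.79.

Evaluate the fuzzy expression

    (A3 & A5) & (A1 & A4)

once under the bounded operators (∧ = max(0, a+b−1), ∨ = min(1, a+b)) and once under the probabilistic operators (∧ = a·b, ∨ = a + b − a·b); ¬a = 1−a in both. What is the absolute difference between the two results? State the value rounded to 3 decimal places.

0.049

Under bounded:
  A3 & A5 = max(0, a+b−1) on (0.79, 0.30) = 0.09
  A1 & A4 = max(0, a+b−1) on (0.22, 0.94) = 0.16
  (A3 & A5) & (A1 & A4) = max(0, a+b−1) on (0.09, 0.16) = 0.00
  → value = 0.0000
Under probabilistic:
  A3 & A5 = a·b on (0.7900, 0.3000) = 0.2370
  A1 & A4 = a·b on (0.2200, 0.9400) = 0.2068
  (A3 & A5) & (A1 & A4) = a·b on (0.2370, 0.2068) = 0.0490
  → value = 0.0490
|0.0000 − 0.0490| = 0.049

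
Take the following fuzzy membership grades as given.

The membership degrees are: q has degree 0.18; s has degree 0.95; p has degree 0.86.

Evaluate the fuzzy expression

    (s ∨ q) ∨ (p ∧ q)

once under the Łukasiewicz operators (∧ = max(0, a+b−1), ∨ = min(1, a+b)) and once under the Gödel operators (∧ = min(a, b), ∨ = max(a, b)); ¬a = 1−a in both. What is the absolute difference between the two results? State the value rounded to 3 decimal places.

Under Łukasiewicz:
  s ∨ q = min(1, a+b) on (0.95, 0.18) = 1.00
  p ∧ q = max(0, a+b−1) on (0.86, 0.18) = 0.04
  (s ∨ q) ∨ (p ∧ q) = min(1, a+b) on (1.00, 0.04) = 1.00
  → value = 1.0000
Under Gödel:
  s ∨ q = max(a, b) on (0.95, 0.18) = 0.95
  p ∧ q = min(a, b) on (0.86, 0.18) = 0.18
  (s ∨ q) ∨ (p ∧ q) = max(a, b) on (0.95, 0.18) = 0.95
  → value = 0.9500
|1.0000 − 0.9500| = 0.050

0.050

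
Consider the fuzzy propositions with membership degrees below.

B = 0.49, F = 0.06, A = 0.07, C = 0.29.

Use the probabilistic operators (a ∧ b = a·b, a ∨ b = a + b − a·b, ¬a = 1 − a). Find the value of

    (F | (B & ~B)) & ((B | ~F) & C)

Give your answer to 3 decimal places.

~B = 1 − 0.4900 = 0.5100
B & ~B = a·b on (0.4900, 0.5100) = 0.2499
F | (B & ~B) = a + b − a·b on (0.0600, 0.2499) = 0.2949
~F = 1 − 0.0600 = 0.9400
B | ~F = a + b − a·b on (0.4900, 0.9400) = 0.9694
(B | ~F) & C = a·b on (0.9694, 0.2900) = 0.2811
(F | (B & ~B)) & ((B | ~F) & C) = a·b on (0.2949, 0.2811) = 0.0829

0.083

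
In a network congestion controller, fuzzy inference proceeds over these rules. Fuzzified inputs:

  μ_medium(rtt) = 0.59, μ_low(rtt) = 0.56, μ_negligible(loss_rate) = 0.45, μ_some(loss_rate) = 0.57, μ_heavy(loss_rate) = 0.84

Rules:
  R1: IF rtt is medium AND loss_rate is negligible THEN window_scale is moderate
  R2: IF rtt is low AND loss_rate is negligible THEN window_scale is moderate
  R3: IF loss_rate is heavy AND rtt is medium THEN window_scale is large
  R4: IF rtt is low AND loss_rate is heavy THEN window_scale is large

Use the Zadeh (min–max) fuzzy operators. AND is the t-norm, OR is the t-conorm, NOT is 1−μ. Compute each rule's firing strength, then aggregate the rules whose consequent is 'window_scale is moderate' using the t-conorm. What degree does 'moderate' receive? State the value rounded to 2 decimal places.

0.45

R1: medium=0.59, negligible=0.45; AND[min(a, b)] → w = 0.45
R2: low=0.56, negligible=0.45; AND[min(a, b)] → w = 0.45
R3: heavy=0.84, medium=0.59; AND[min(a, b)] → w = 0.59
R4: low=0.56, heavy=0.84; AND[min(a, b)] → w = 0.56
Rules with consequent 'moderate': {R1, R2} → strengths 0.45, 0.45
Aggregate via t-conorm [max(a, b)]: 0.45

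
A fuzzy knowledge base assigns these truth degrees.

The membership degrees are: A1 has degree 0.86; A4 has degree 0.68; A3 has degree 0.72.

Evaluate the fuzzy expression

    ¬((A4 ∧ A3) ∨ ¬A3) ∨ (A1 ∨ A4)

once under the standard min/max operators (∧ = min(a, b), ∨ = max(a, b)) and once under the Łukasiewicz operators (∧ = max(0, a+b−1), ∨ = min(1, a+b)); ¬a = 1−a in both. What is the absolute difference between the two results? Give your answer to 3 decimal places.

0.140

Under standard min/max:
  A4 ∧ A3 = min(a, b) on (0.68, 0.72) = 0.68
  ¬A3 = 1 − 0.72 = 0.28
  (A4 ∧ A3) ∨ ¬A3 = max(a, b) on (0.68, 0.28) = 0.68
  ¬((A4 ∧ A3) ∨ ¬A3) = 1 − 0.68 = 0.32
  A1 ∨ A4 = max(a, b) on (0.86, 0.68) = 0.86
  ¬((A4 ∧ A3) ∨ ¬A3) ∨ (A1 ∨ A4) = max(a, b) on (0.32, 0.86) = 0.86
  → value = 0.8600
Under Łukasiewicz:
  A4 ∧ A3 = max(0, a+b−1) on (0.68, 0.72) = 0.40
  ¬A3 = 1 − 0.72 = 0.28
  (A4 ∧ A3) ∨ ¬A3 = min(1, a+b) on (0.40, 0.28) = 0.68
  ¬((A4 ∧ A3) ∨ ¬A3) = 1 − 0.68 = 0.32
  A1 ∨ A4 = min(1, a+b) on (0.86, 0.68) = 1.00
  ¬((A4 ∧ A3) ∨ ¬A3) ∨ (A1 ∨ A4) = min(1, a+b) on (0.32, 1.00) = 1.00
  → value = 1.0000
|0.8600 − 1.0000| = 0.140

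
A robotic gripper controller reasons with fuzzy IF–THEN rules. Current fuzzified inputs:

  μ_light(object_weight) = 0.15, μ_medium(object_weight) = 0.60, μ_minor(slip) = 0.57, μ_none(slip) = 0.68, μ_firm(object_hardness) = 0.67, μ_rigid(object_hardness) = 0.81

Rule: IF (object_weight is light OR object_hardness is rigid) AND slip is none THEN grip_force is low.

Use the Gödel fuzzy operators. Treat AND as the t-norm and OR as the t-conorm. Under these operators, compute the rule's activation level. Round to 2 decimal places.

firing strength: (light=0.15 OR rigid=0.81) = 0.81; AND[min(a, b)] with none=0.68 → w = 0.68

0.68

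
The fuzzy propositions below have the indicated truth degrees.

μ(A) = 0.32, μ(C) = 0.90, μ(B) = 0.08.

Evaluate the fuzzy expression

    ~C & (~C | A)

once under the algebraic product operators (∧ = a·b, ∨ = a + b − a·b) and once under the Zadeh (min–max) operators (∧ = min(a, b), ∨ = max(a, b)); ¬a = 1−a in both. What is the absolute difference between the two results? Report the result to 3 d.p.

Under algebraic product:
  ~C = 1 − 0.9000 = 0.1000
  ~C = 1 − 0.9000 = 0.1000
  ~C | A = a + b − a·b on (0.1000, 0.3200) = 0.3880
  ~C & (~C | A) = a·b on (0.1000, 0.3880) = 0.0388
  → value = 0.0388
Under Zadeh (min–max):
  ~C = 1 − 0.90 = 0.10
  ~C = 1 − 0.90 = 0.10
  ~C | A = max(a, b) on (0.10, 0.32) = 0.32
  ~C & (~C | A) = min(a, b) on (0.10, 0.32) = 0.10
  → value = 0.1000
|0.0388 − 0.1000| = 0.061

0.061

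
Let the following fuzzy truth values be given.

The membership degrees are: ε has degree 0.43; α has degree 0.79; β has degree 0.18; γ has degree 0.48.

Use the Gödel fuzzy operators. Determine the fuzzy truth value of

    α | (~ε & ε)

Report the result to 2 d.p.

~ε = 1 − 0.43 = 0.57
~ε & ε = min(a, b) on (0.57, 0.43) = 0.43
α | (~ε & ε) = max(a, b) on (0.79, 0.43) = 0.79

0.79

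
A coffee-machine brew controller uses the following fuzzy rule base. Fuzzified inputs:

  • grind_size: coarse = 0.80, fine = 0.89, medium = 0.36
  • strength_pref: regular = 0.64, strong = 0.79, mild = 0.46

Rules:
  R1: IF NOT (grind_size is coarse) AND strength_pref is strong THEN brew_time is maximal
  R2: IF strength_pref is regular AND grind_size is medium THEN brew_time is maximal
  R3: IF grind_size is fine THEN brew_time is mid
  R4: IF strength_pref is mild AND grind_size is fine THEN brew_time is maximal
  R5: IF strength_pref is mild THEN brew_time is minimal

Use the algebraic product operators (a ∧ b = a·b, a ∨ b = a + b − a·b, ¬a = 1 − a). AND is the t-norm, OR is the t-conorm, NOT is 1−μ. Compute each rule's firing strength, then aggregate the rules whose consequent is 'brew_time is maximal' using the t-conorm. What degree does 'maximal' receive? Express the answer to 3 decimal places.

0.617

R1: ¬coarse=1−0.80=0.20, strong=0.79; AND[a·b] → w = 0.1580
R2: regular=0.64, medium=0.36; AND[a·b] → w = 0.2304
R3: fine=0.89 → w = 0.8900
R4: mild=0.46, fine=0.89; AND[a·b] → w = 0.4094
R5: mild=0.46 → w = 0.4600
Rules with consequent 'maximal': {R1, R2, R4} → strengths 0.1580, 0.2304, 0.4094
Aggregate via t-conorm [a + b − a·b]: 0.6173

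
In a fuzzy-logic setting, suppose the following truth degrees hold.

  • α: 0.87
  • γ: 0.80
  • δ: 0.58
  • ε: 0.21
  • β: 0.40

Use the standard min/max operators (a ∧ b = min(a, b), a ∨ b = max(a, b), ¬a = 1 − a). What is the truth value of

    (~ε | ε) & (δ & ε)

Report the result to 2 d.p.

~ε = 1 − 0.21 = 0.79
~ε | ε = max(a, b) on (0.79, 0.21) = 0.79
δ & ε = min(a, b) on (0.58, 0.21) = 0.21
(~ε | ε) & (δ & ε) = min(a, b) on (0.79, 0.21) = 0.21

0.21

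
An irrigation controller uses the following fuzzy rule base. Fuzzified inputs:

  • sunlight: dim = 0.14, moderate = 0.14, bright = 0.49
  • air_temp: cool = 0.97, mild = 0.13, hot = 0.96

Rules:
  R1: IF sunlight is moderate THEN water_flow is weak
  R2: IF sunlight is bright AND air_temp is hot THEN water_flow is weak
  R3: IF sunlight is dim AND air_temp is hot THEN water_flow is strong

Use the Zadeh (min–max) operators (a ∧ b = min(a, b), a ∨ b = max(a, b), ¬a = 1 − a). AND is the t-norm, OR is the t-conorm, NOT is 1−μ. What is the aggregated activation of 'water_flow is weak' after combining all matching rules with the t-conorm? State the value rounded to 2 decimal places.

0.49

R1: moderate=0.14 → w = 0.14
R2: bright=0.49, hot=0.96; AND[min(a, b)] → w = 0.49
R3: dim=0.14, hot=0.96; AND[min(a, b)] → w = 0.14
Rules with consequent 'weak': {R1, R2} → strengths 0.14, 0.49
Aggregate via t-conorm [max(a, b)]: 0.49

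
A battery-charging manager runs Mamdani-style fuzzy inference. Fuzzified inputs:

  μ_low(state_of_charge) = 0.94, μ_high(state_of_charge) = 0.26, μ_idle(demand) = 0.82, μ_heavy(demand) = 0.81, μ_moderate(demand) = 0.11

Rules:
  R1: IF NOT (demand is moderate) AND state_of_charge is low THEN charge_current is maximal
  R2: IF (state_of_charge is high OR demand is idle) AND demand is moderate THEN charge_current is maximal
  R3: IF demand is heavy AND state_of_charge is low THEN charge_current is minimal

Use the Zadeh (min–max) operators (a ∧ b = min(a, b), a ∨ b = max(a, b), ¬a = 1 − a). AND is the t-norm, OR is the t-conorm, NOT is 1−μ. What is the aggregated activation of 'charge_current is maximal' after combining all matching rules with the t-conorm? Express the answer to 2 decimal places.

0.89

R1: ¬moderate=1−0.11=0.89, low=0.94; AND[min(a, b)] → w = 0.89
R2: (high=0.26 OR idle=0.82) = 0.82; AND[min(a, b)] with moderate=0.11 → w = 0.11
R3: heavy=0.81, low=0.94; AND[min(a, b)] → w = 0.81
Rules with consequent 'maximal': {R1, R2} → strengths 0.89, 0.11
Aggregate via t-conorm [max(a, b)]: 0.89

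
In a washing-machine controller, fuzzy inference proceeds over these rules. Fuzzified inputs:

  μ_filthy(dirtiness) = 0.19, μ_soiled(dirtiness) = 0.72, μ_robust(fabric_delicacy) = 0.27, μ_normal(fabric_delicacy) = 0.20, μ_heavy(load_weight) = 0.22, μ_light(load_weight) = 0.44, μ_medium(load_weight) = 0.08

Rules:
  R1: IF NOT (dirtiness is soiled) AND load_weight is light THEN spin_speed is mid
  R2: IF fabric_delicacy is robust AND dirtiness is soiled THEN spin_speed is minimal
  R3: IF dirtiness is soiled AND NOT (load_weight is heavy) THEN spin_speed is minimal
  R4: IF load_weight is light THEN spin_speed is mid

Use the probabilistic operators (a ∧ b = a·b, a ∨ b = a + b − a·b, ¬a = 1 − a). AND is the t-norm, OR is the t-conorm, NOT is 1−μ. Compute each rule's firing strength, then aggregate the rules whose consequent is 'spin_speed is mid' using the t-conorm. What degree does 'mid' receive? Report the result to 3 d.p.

R1: ¬soiled=1−0.72=0.28, light=0.44; AND[a·b] → w = 0.1232
R2: robust=0.27, soiled=0.72; AND[a·b] → w = 0.1944
R3: soiled=0.72, ¬heavy=1−0.22=0.78; AND[a·b] → w = 0.5616
R4: light=0.44 → w = 0.4400
Rules with consequent 'mid': {R1, R4} → strengths 0.1232, 0.4400
Aggregate via t-conorm [a + b − a·b]: 0.5090

0.509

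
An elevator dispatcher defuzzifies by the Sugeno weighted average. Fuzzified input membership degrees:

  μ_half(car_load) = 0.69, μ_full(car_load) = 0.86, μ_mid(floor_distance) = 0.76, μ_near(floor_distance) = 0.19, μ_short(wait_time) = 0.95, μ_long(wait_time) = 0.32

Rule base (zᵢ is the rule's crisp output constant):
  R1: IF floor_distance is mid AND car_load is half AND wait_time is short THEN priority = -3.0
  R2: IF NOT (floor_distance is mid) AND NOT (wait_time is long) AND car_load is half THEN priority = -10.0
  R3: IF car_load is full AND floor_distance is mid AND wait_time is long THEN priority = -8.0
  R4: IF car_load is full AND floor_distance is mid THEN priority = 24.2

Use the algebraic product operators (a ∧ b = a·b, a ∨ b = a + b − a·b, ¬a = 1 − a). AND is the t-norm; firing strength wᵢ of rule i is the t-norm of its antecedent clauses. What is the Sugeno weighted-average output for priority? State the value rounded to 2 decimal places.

7.82

R1 (z=-3.0): mid=0.76, half=0.69, short=0.95; AND[a·b] → w = 0.4982
R2 (z=-10.0): ¬mid=1−0.76=0.24, ¬long=1−0.32=0.68, half=0.69; AND[a·b] → w = 0.1126
R3 (z=-8.0): full=0.86, mid=0.76, long=0.32; AND[a·b] → w = 0.2092
R4 (z=24.2): full=0.86, mid=0.76; AND[a·b] → w = 0.6536
Weighted average = (0.4982·-3.0 + 0.1126·-10.0 + 0.2092·-8.0 + 0.6536·24.2) / (0.4982 + 0.1126 + 0.2092 + 0.6536)
  = 11.5233 / 1.4735 = 7.82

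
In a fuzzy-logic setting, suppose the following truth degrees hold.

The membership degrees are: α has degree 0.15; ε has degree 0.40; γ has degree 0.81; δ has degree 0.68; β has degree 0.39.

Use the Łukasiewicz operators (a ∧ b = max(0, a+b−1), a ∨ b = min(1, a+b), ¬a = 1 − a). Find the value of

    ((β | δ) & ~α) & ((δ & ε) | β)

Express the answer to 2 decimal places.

0.32

β | δ = min(1, a+b) on (0.39, 0.68) = 1.00
~α = 1 − 0.15 = 0.85
(β | δ) & ~α = max(0, a+b−1) on (1.00, 0.85) = 0.85
δ & ε = max(0, a+b−1) on (0.68, 0.40) = 0.08
(δ & ε) | β = min(1, a+b) on (0.08, 0.39) = 0.47
((β | δ) & ~α) & ((δ & ε) | β) = max(0, a+b−1) on (0.85, 0.47) = 0.32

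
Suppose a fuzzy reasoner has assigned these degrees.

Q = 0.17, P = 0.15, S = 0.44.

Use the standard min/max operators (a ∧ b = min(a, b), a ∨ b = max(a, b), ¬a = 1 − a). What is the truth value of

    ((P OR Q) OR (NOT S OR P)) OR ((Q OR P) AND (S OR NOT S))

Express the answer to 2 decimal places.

P OR Q = max(a, b) on (0.15, 0.17) = 0.17
NOT S = 1 − 0.44 = 0.56
NOT S OR P = max(a, b) on (0.56, 0.15) = 0.56
(P OR Q) OR (NOT S OR P) = max(a, b) on (0.17, 0.56) = 0.56
Q OR P = max(a, b) on (0.17, 0.15) = 0.17
NOT S = 1 − 0.44 = 0.56
S OR NOT S = max(a, b) on (0.44, 0.56) = 0.56
(Q OR P) AND (S OR NOT S) = min(a, b) on (0.17, 0.56) = 0.17
((P OR Q) OR (NOT S OR P)) OR ((Q OR P) AND (S OR NOT S)) = max(a, b) on (0.56, 0.17) = 0.56

0.56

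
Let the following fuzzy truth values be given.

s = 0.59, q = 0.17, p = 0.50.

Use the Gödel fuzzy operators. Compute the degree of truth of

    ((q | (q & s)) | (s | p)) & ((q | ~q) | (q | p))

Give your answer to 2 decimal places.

q & s = min(a, b) on (0.17, 0.59) = 0.17
q | (q & s) = max(a, b) on (0.17, 0.17) = 0.17
s | p = max(a, b) on (0.59, 0.50) = 0.59
(q | (q & s)) | (s | p) = max(a, b) on (0.17, 0.59) = 0.59
~q = 1 − 0.17 = 0.83
q | ~q = max(a, b) on (0.17, 0.83) = 0.83
q | p = max(a, b) on (0.17, 0.50) = 0.50
(q | ~q) | (q | p) = max(a, b) on (0.83, 0.50) = 0.83
((q | (q & s)) | (s | p)) & ((q | ~q) | (q | p)) = min(a, b) on (0.59, 0.83) = 0.59

0.59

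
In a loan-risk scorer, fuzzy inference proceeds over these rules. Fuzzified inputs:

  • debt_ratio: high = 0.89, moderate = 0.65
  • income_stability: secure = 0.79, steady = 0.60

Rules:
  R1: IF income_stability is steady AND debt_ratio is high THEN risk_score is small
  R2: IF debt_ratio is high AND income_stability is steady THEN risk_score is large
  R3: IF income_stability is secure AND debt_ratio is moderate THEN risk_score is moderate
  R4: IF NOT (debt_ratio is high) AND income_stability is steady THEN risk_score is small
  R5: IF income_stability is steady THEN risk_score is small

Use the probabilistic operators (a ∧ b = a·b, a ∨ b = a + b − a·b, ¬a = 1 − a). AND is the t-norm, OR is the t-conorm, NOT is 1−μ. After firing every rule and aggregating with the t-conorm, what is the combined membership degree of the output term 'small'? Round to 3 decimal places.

R1: steady=0.60, high=0.89; AND[a·b] → w = 0.5340
R2: high=0.89, steady=0.60; AND[a·b] → w = 0.5340
R3: secure=0.79, moderate=0.65; AND[a·b] → w = 0.5135
R4: ¬high=1−0.89=0.11, steady=0.60; AND[a·b] → w = 0.0660
R5: steady=0.60 → w = 0.6000
Rules with consequent 'small': {R1, R4, R5} → strengths 0.5340, 0.0660, 0.6000
Aggregate via t-conorm [a + b − a·b]: 0.8259

0.826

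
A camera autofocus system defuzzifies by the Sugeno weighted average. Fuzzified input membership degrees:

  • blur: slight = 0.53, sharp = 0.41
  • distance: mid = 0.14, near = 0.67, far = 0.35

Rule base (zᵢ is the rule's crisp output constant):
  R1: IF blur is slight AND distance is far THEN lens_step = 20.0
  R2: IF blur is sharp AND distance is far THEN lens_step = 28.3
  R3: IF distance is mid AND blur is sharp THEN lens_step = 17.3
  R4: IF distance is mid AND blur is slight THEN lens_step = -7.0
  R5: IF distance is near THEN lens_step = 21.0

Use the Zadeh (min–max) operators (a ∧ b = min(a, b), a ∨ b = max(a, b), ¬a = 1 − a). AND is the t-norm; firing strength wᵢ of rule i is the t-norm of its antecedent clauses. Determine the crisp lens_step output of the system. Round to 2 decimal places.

19.65

R1 (z=20.0): slight=0.53, far=0.35; AND[min(a, b)] → w = 0.35
R2 (z=28.3): sharp=0.41, far=0.35; AND[min(a, b)] → w = 0.35
R3 (z=17.3): mid=0.14, sharp=0.41; AND[min(a, b)] → w = 0.14
R4 (z=-7.0): mid=0.14, slight=0.53; AND[min(a, b)] → w = 0.14
R5 (z=21.0): near=0.67 → w = 0.67
Weighted average = (0.35·20.0 + 0.35·28.3 + 0.14·17.3 + 0.14·-7.0 + 0.67·21.0) / (0.35 + 0.35 + 0.14 + 0.14 + 0.67)
  = 32.4170 / 1.6500 = 19.65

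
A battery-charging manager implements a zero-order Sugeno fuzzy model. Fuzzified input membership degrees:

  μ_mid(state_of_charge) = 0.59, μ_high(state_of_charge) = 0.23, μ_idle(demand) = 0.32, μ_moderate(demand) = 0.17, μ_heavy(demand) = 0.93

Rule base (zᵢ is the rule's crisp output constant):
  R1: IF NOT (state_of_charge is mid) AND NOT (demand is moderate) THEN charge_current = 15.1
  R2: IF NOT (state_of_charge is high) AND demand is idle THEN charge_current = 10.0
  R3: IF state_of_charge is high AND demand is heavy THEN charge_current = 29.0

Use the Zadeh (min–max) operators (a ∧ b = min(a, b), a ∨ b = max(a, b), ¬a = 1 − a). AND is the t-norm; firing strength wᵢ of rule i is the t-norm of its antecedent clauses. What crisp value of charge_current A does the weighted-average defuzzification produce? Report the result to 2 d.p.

R1 (z=15.1): ¬mid=1−0.59=0.41, ¬moderate=1−0.17=0.83; AND[min(a, b)] → w = 0.41
R2 (z=10.0): ¬high=1−0.23=0.77, idle=0.32; AND[min(a, b)] → w = 0.32
R3 (z=29.0): high=0.23, heavy=0.93; AND[min(a, b)] → w = 0.23
Weighted average = (0.41·15.1 + 0.32·10.0 + 0.23·29.0) / (0.41 + 0.32 + 0.23)
  = 16.0610 / 0.9600 = 16.73

16.73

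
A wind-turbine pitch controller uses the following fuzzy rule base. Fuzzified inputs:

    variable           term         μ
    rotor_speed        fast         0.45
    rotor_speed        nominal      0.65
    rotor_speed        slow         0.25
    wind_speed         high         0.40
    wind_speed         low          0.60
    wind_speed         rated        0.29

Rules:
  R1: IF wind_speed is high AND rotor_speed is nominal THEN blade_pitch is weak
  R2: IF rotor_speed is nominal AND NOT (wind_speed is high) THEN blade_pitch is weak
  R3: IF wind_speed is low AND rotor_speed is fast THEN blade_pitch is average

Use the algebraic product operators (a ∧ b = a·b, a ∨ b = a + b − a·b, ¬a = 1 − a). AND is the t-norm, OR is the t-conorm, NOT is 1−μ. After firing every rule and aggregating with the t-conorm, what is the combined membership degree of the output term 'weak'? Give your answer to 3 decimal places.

0.549

R1: high=0.40, nominal=0.65; AND[a·b] → w = 0.2600
R2: nominal=0.65, ¬high=1−0.40=0.60; AND[a·b] → w = 0.3900
R3: low=0.60, fast=0.45; AND[a·b] → w = 0.2700
Rules with consequent 'weak': {R1, R2} → strengths 0.2600, 0.3900
Aggregate via t-conorm [a + b − a·b]: 0.5486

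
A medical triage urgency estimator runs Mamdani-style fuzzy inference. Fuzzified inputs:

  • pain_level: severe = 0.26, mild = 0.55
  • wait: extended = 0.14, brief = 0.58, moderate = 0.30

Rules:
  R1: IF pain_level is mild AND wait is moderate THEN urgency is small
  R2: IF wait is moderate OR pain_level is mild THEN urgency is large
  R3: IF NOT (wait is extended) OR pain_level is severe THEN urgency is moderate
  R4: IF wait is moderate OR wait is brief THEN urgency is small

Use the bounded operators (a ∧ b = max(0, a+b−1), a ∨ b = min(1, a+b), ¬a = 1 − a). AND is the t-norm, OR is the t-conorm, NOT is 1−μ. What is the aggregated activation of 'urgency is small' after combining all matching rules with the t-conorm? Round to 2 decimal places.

R1: mild=0.55, moderate=0.30; AND[max(0, a+b−1)] → w = 0.00
R2: moderate=0.30, mild=0.55; OR[min(1, a+b)] → w = 0.85
R3: ¬extended=1−0.14=0.86, severe=0.26; OR[min(1, a+b)] → w = 1.00
R4: moderate=0.30, brief=0.58; OR[min(1, a+b)] → w = 0.88
Rules with consequent 'small': {R1, R4} → strengths 0.00, 0.88
Aggregate via t-conorm [min(1, a+b)]: 0.88

0.88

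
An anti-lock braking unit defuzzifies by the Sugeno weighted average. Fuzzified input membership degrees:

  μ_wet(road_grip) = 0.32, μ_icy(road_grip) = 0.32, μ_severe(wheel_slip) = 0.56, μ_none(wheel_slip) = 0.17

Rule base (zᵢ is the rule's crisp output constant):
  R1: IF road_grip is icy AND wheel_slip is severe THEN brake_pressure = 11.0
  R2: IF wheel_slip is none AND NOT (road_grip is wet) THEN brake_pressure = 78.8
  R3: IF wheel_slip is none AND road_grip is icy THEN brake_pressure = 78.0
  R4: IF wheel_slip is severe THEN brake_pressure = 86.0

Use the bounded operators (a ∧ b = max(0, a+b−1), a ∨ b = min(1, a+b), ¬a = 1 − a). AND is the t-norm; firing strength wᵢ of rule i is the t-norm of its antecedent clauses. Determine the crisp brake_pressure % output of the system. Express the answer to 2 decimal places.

86.00

R1 (z=11.0): icy=0.32, severe=0.56; AND[max(0, a+b−1)] → w = 0.00
R2 (z=78.8): none=0.17, ¬wet=1−0.32=0.68; AND[max(0, a+b−1)] → w = 0.00
R3 (z=78.0): none=0.17, icy=0.32; AND[max(0, a+b−1)] → w = 0.00
R4 (z=86.0): severe=0.56 → w = 0.56
Weighted average = (0.00·11.0 + 0.00·78.8 + 0.00·78.0 + 0.56·86.0) / (0.00 + 0.00 + 0.00 + 0.56)
  = 48.1600 / 0.5600 = 86.00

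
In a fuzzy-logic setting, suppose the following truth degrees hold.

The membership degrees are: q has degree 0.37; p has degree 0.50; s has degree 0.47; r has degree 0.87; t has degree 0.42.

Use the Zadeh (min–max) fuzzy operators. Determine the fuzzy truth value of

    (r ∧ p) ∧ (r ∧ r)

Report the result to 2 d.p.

r ∧ p = min(a, b) on (0.87, 0.50) = 0.50
r ∧ r = min(a, b) on (0.87, 0.87) = 0.87
(r ∧ p) ∧ (r ∧ r) = min(a, b) on (0.50, 0.87) = 0.50

0.50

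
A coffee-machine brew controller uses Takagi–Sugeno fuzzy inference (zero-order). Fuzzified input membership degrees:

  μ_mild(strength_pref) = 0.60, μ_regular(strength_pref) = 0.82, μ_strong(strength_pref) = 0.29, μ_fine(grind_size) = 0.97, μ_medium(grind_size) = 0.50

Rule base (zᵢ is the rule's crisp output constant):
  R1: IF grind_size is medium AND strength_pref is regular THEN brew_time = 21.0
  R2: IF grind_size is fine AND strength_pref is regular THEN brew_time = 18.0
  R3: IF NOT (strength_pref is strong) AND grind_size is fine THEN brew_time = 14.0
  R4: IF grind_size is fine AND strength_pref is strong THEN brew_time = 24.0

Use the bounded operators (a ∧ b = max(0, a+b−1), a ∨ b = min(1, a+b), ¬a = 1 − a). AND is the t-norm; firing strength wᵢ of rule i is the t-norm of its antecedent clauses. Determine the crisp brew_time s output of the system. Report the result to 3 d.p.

17.902

R1 (z=21.0): medium=0.50, regular=0.82; AND[max(0, a+b−1)] → w = 0.32
R2 (z=18.0): fine=0.97, regular=0.82; AND[max(0, a+b−1)] → w = 0.79
R3 (z=14.0): ¬strong=1−0.29=0.71, fine=0.97; AND[max(0, a+b−1)] → w = 0.68
R4 (z=24.0): fine=0.97, strong=0.29; AND[max(0, a+b−1)] → w = 0.26
Weighted average = (0.32·21.0 + 0.79·18.0 + 0.68·14.0 + 0.26·24.0) / (0.32 + 0.79 + 0.68 + 0.26)
  = 36.7000 / 2.0500 = 17.902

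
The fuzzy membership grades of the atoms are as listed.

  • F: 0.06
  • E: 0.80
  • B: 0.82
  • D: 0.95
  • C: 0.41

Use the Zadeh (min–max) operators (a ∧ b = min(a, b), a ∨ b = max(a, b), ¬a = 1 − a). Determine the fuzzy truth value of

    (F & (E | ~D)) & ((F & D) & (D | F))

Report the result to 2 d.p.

0.06

~D = 1 − 0.95 = 0.05
E | ~D = max(a, b) on (0.80, 0.05) = 0.80
F & (E | ~D) = min(a, b) on (0.06, 0.80) = 0.06
F & D = min(a, b) on (0.06, 0.95) = 0.06
D | F = max(a, b) on (0.95, 0.06) = 0.95
(F & D) & (D | F) = min(a, b) on (0.06, 0.95) = 0.06
(F & (E | ~D)) & ((F & D) & (D | F)) = min(a, b) on (0.06, 0.06) = 0.06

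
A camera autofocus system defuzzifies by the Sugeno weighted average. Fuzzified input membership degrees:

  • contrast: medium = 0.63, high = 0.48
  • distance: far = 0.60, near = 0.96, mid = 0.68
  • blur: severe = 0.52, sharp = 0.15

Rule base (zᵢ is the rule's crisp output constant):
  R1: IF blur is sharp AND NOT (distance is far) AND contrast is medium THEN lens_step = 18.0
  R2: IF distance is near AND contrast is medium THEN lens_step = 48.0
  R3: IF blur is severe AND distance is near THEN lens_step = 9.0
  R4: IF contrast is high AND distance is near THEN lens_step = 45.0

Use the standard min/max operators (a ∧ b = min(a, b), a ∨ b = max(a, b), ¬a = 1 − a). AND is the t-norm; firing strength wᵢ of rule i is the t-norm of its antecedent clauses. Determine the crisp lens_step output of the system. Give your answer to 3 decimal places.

33.270

R1 (z=18.0): sharp=0.15, ¬far=1−0.60=0.40, medium=0.63; AND[min(a, b)] → w = 0.15
R2 (z=48.0): near=0.96, medium=0.63; AND[min(a, b)] → w = 0.63
R3 (z=9.0): severe=0.52, near=0.96; AND[min(a, b)] → w = 0.52
R4 (z=45.0): high=0.48, near=0.96; AND[min(a, b)] → w = 0.48
Weighted average = (0.15·18.0 + 0.63·48.0 + 0.52·9.0 + 0.48·45.0) / (0.15 + 0.63 + 0.52 + 0.48)
  = 59.2200 / 1.7800 = 33.270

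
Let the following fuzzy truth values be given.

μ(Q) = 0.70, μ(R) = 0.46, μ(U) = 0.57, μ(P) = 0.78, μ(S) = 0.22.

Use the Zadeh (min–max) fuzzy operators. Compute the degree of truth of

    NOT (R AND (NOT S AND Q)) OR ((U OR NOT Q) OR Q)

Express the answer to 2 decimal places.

0.70

NOT S = 1 − 0.22 = 0.78
NOT S AND Q = min(a, b) on (0.78, 0.70) = 0.70
R AND (NOT S AND Q) = min(a, b) on (0.46, 0.70) = 0.46
NOT (R AND (NOT S AND Q)) = 1 − 0.46 = 0.54
NOT Q = 1 − 0.70 = 0.30
U OR NOT Q = max(a, b) on (0.57, 0.30) = 0.57
(U OR NOT Q) OR Q = max(a, b) on (0.57, 0.70) = 0.70
NOT (R AND (NOT S AND Q)) OR ((U OR NOT Q) OR Q) = max(a, b) on (0.54, 0.70) = 0.70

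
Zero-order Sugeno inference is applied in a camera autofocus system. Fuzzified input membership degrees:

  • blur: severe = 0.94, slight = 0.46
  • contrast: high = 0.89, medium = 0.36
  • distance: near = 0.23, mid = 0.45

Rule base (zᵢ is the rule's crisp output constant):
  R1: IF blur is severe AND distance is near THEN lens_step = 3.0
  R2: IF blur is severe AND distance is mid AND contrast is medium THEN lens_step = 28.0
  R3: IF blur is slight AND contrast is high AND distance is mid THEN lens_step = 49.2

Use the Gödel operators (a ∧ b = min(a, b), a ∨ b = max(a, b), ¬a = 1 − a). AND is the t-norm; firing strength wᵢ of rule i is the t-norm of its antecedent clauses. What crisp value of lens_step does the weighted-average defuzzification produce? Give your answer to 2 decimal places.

31.64

R1 (z=3.0): severe=0.94, near=0.23; AND[min(a, b)] → w = 0.23
R2 (z=28.0): severe=0.94, mid=0.45, medium=0.36; AND[min(a, b)] → w = 0.36
R3 (z=49.2): slight=0.46, high=0.89, mid=0.45; AND[min(a, b)] → w = 0.45
Weighted average = (0.23·3.0 + 0.36·28.0 + 0.45·49.2) / (0.23 + 0.36 + 0.45)
  = 32.9100 / 1.0400 = 31.64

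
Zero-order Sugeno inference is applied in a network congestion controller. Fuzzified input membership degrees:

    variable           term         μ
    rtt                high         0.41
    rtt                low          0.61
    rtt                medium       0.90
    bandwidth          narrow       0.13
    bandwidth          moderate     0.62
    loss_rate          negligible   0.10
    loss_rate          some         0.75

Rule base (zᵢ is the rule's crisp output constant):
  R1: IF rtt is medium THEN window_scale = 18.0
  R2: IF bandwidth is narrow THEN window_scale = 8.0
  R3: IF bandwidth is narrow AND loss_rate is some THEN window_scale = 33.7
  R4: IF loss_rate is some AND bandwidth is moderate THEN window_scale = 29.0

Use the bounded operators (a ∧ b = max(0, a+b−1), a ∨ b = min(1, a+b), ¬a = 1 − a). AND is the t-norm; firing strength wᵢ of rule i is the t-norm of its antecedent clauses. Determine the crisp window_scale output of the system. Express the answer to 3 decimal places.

R1 (z=18.0): medium=0.90 → w = 0.90
R2 (z=8.0): narrow=0.13 → w = 0.13
R3 (z=33.7): narrow=0.13, some=0.75; AND[max(0, a+b−1)] → w = 0.00
R4 (z=29.0): some=0.75, moderate=0.62; AND[max(0, a+b−1)] → w = 0.37
Weighted average = (0.90·18.0 + 0.13·8.0 + 0.00·33.7 + 0.37·29.0) / (0.90 + 0.13 + 0.00 + 0.37)
  = 27.9700 / 1.4000 = 19.979

19.979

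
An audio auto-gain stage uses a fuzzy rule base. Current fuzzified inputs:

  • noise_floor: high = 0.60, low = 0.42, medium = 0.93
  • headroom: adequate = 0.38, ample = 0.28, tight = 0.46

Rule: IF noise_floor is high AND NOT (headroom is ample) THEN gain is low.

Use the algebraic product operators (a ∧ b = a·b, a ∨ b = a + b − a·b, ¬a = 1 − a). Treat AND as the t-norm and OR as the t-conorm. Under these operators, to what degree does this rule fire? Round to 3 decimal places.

0.432

firing strength: high=0.60, ¬ample=1−0.28=0.72; AND[a·b] → w = 0.4320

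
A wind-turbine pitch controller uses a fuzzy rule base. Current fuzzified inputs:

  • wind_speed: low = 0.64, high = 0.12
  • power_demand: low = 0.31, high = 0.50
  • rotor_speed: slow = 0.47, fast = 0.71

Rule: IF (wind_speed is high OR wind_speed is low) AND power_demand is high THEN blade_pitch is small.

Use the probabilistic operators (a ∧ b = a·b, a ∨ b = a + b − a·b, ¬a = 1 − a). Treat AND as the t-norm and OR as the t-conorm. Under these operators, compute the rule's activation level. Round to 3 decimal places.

0.342

firing strength: (high=0.12 OR low=0.64) = 0.6832; AND[a·b] with high=0.50 → w = 0.3416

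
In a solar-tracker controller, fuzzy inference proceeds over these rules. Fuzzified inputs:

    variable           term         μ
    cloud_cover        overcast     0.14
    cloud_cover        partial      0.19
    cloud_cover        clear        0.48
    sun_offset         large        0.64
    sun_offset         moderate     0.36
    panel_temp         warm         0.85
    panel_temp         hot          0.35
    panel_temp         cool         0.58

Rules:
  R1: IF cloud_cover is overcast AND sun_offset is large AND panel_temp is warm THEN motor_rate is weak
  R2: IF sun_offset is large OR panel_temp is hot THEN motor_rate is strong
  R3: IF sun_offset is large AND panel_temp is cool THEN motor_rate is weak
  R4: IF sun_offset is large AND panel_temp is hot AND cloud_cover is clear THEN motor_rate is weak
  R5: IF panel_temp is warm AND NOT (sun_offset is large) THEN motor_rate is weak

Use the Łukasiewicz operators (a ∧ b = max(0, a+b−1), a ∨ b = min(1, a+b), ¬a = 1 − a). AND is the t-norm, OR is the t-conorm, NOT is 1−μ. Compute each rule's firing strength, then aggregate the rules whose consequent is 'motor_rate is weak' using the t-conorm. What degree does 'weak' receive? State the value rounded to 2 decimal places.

0.43

R1: overcast=0.14, large=0.64, warm=0.85; AND[max(0, a+b−1)] → w = 0.00
R2: large=0.64, hot=0.35; OR[min(1, a+b)] → w = 0.99
R3: large=0.64, cool=0.58; AND[max(0, a+b−1)] → w = 0.22
R4: large=0.64, hot=0.35, clear=0.48; AND[max(0, a+b−1)] → w = 0.00
R5: warm=0.85, ¬large=1−0.64=0.36; AND[max(0, a+b−1)] → w = 0.21
Rules with consequent 'weak': {R1, R3, R4, R5} → strengths 0.00, 0.22, 0.00, 0.21
Aggregate via t-conorm [min(1, a+b)]: 0.43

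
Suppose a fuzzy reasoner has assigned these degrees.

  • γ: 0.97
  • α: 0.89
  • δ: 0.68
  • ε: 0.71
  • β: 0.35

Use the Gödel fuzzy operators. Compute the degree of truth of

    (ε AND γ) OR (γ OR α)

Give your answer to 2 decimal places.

ε AND γ = min(a, b) on (0.71, 0.97) = 0.71
γ OR α = max(a, b) on (0.97, 0.89) = 0.97
(ε AND γ) OR (γ OR α) = max(a, b) on (0.71, 0.97) = 0.97

0.97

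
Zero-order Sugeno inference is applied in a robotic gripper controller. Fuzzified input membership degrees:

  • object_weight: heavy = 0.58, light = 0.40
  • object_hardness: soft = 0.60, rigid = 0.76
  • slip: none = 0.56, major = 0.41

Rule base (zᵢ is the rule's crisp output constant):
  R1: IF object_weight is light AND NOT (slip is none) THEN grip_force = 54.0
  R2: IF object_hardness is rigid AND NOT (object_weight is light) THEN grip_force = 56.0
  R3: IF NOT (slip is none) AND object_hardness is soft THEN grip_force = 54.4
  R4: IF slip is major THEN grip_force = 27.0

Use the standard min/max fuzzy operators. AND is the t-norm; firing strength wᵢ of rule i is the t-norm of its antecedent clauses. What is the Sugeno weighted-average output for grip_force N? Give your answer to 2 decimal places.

48.76

R1 (z=54.0): light=0.40, ¬none=1−0.56=0.44; AND[min(a, b)] → w = 0.40
R2 (z=56.0): rigid=0.76, ¬light=1−0.40=0.60; AND[min(a, b)] → w = 0.60
R3 (z=54.4): ¬none=1−0.56=0.44, soft=0.60; AND[min(a, b)] → w = 0.44
R4 (z=27.0): major=0.41 → w = 0.41
Weighted average = (0.40·54.0 + 0.60·56.0 + 0.44·54.4 + 0.41·27.0) / (0.40 + 0.60 + 0.44 + 0.41)
  = 90.2060 / 1.8500 = 48.76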